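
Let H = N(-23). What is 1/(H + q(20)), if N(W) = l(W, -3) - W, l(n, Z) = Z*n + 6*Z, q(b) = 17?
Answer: 1/91 ≈ 0.010989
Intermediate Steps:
l(n, Z) = 6*Z + Z*n
N(W) = -18 - 4*W (N(W) = -3*(6 + W) - W = (-18 - 3*W) - W = -18 - 4*W)
H = 74 (H = -18 - 4*(-23) = -18 + 92 = 74)
1/(H + q(20)) = 1/(74 + 17) = 1/91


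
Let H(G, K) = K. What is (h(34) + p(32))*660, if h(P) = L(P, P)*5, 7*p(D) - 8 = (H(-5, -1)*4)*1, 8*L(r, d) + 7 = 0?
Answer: -35145/14 ≈ -2510.4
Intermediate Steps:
L(r, d) = -7/8 (L(r, d) = -7/8 + (1/8)*0 = -7/8 + 0 = -7/8)
p(D) = 4/7 (p(D) = 8/7 + (-1*4*1)/7 = 8/7 + (-4*1)/7 = 8/7 + (1/7)*(-4) = 8/7 - 4/7 = 4/7)
h(P) = -35/8 (h(P) = -7/8*5 = -35/8)
(h(34) + p(32))*660 = (-35/8 + 4/7)*660 = -213/56*660 = -35145/14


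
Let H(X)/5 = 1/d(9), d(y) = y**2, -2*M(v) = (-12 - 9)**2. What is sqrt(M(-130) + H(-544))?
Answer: I*sqrt(71422)/18 ≈ 14.847*I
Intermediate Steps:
M(v) = -441/2 (M(v) = -(-12 - 9)**2/2 = -1/2*(-21)**2 = -1/2*441 = -441/2)
H(X) = 5/81 (H(X) = 5/(9**2) = 5/81)
sqrt(M(-130) + H(-544)) = sqrt(-441/2 + 5/81) = sqrt(-35711/162) = I*sqrt(71422)/18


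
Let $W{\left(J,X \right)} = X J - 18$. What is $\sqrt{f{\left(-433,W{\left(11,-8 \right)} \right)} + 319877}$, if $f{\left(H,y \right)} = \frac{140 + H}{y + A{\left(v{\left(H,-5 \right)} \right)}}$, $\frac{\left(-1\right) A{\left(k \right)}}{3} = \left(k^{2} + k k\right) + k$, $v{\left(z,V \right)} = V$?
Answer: $\frac{5 \sqrt{743153866}}{241} \approx 565.58$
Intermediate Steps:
$W{\left(J,X \right)} = -18 + J X$ ($W{\left(J,X \right)} = J X - 18 = -18 + J X$)
$A{\left(k \right)} = - 6 k^{2} - 3 k$ ($A{\left(k \right)} = - 3 \left(\left(k^{2} + k k\right) + k\right) = - 3 \left(\left(k^{2} + k^{2}\right) + k\right) = - 3 \left(2 k^{2} + k\right) = - 3 \left(k + 2 k^{2}\right) = - 6 k^{2} - 3 k$)
$f{\left(H,y \right)} = \frac{140 + H}{-135 + y}$ ($f{\left(H,y \right)} = \frac{140 + H}{y - - 15 \left(1 + 2 \left(-5\right)\right)} = \frac{140 + H}{y - - 15 \left(1 - 10\right)} = \frac{140 + H}{y - \left(-15\right) \left(-9\right)} = \frac{140 + H}{y - 135} = \frac{140 + H}{-135 + y}$)
$\sqrt{f{\left(-433,W{\left(11,-8 \right)} \right)} + 319877} = \sqrt{\frac{140 - 433}{-135 + \left(-18 + 11 \left(-8\right)\right)} + 319877} = \sqrt{\frac{1}{-135 - 106} \left(-293\right) + 319877} = \sqrt{\frac{1}{-241} \left(-293\right) + 319877} = \sqrt{\left(- \frac{1}{241}\right) \left(-293\right) + 319877} = \sqrt{\frac{293}{241} + 319877} = \sqrt{\frac{77090650}{241}} = \frac{5 \sqrt{743153866}}{241}$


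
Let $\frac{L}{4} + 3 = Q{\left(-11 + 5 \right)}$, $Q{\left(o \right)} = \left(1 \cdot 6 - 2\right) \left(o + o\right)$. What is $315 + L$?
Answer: $111$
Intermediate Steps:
$Q{\left(o \right)} = 8 o$ ($Q{\left(o \right)} = \left(6 - 2\right) 2 o = 4 \cdot 2 o = 8 o$)
$L = -204$ ($L = -12 + 4 \cdot 8 \left(-11 + 5\right) = -12 + 4 \cdot 8 \left(-6\right) = -12 + 4 \left(-48\right) = -12 - 192 = -204$)
$315 + L = 315 - 204 = 111$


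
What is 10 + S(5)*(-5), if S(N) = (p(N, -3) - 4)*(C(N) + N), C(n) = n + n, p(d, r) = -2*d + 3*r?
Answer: 1735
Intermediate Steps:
C(n) = 2*n
S(N) = 3*N*(-13 - 2*N) (S(N) = ((-2*N + 3*(-3)) - 4)*(2*N + N) = ((-2*N - 9) - 4)*(3*N) = ((-9 - 2*N) - 4)*(3*N) = (-13 - 2*N)*(3*N) = 3*N*(-13 - 2*N))
10 + S(5)*(-5) = 10 + (3*5*(-13 - 2*5))*(-5) = 10 + (3*5*(-13 - 10))*(-5) = 10 + (3*5*(-23))*(-5) = 10 - 345*(-5) = 10 + 1725 = 1735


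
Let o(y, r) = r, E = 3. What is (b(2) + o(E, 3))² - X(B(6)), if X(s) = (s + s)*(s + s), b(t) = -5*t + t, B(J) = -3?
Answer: -11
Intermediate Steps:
b(t) = -4*t
X(s) = 4*s² (X(s) = (2*s)*(2*s) = 4*s²)
(b(2) + o(E, 3))² - X(B(6)) = (-4*2 + 3)² - 4*(-3)² = (-8 + 3)² - 4*9 = (-5)² - 1*36 = 25 - 36 = -11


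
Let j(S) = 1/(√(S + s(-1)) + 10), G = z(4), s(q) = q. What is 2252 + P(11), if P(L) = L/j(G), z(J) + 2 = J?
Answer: 2373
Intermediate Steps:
z(J) = -2 + J
G = 2 (G = -2 + 4 = 2)
j(S) = 1/(10 + √(-1 + S)) (j(S) = 1/(√(S - 1) + 10) = 1/(√(-1 + S) + 10) = 1/(10 + √(-1 + S)))
P(L) = 11*L (P(L) = L/(1/(10 + √(-1 + 2))) = L/(1/(10 + √1)) = L/(1/(10 + 1)) = L/(1/11) = L*11 = 11*L)
2252 + P(11) = 2252 + 11*11 = 2252 + 121 = 2373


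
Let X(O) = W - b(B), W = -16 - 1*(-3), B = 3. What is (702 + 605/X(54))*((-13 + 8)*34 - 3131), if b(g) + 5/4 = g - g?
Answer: -100924774/47 ≈ -2.1473e+6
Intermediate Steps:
W = -13 (W = -16 + 3 = -13)
b(g) = -5/4 (b(g) = -5/4 + (g - g) = -5/4 + 0 = -5/4)
X(O) = -47/4 (X(O) = -13 - 1*(-5/4) = -13 + 5/4 = -47/4)
(702 + 605/X(54))*((-13 + 8)*34 - 3131) = (702 + 605/(-47/4))*((-13 + 8)*34 - 3131) = (702 + 605*(-4/47))*(-5*34 - 3131) = (702 - 2420/47)*(-170 - 3131) = (30574/47)*(-3301) = -100924774/47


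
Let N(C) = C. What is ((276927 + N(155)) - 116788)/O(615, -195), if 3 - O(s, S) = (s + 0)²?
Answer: -80147/189111 ≈ -0.42381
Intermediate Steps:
O(s, S) = 3 - s² (O(s, S) = 3 - (s + 0)² = 3 - s²)
((276927 + N(155)) - 116788)/O(615, -195) = ((276927 + 155) - 116788)/(3 - 1*615²) = (277082 - 116788)/(3 - 1*378225) = 160294/(3 - 378225) = 160294/(-378222) = 160294*(-1/378222) = -80147/189111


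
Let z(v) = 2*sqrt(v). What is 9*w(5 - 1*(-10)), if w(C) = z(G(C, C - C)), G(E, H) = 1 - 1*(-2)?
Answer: 18*sqrt(3) ≈ 31.177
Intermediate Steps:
G(E, H) = 3 (G(E, H) = 1 + 2 = 3)
w(C) = 2*sqrt(3)
9*w(5 - 1*(-10)) = 9*(2*sqrt(3)) = 18*sqrt(3)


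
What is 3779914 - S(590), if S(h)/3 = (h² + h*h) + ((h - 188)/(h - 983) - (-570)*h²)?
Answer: -77756318464/131 ≈ -5.9356e+8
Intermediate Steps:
S(h) = 1716*h² + 3*(-188 + h)/(-983 + h) (S(h) = 3*((h² + h*h) + ((h - 188)/(h - 983) - (-570)*h²)) = 3*((h² + h²) + ((-188 + h)/(-983 + h) + 570*h²)) = 3*(2*h² + ((-188 + h)/(-983 + h) + 570*h²)) = 3*(2*h² + (570*h² + (-188 + h)/(-983 + h))) = 3*(572*h² + (-188 + h)/(-983 + h)) = 1716*h² + 3*(-188 + h)/(-983 + h))
3779914 - S(590) = 3779914 - 3*(-188 + 590 - 562276*590² + 572*590³)/(-983 + 590) = 3779914 - 3*(-188 + 590 - 562276*348100 + 572*205379000)/(-393) = 3779914 - 3*(-1)*(-188 + 590 - 195728275600 + 117476788000)/393 = 3779914 - 3*(-1)*(-78251487198)/393 = 3779914 - 1*78251487198/131 = 3779914 - 78251487198/131 = -77756318464/131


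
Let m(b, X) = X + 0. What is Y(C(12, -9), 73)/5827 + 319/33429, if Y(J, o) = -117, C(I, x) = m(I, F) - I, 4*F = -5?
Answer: -186580/17708253 ≈ -0.010536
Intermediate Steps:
F = -5/4 (F = (1/4)*(-5) = -5/4 ≈ -1.2500)
m(b, X) = X
C(I, x) = -5/4 - I
Y(C(12, -9), 73)/5827 + 319/33429 = -117/5827 + 319/33429 = -117*1/5827 + 319*(1/33429) = -117/5827 + 29/3039 = -186580/17708253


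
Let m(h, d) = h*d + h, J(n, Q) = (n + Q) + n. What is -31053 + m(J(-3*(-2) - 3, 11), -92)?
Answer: -32600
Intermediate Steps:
J(n, Q) = Q + 2*n (J(n, Q) = (Q + n) + n = Q + 2*n)
m(h, d) = h + d*h (m(h, d) = d*h + h = h + d*h)
-31053 + m(J(-3*(-2) - 3, 11), -92) = -31053 + (11 + 2*(-3*(-2) - 3))*(1 - 92) = -31053 + (11 + 2*(6 - 3))*(-91) = -31053 + (11 + 2*3)*(-91) = -31053 + (11 + 6)*(-91) = -31053 + 17*(-91) = -31053 - 1547 = -32600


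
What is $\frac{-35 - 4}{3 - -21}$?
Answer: $- \frac{13}{8} \approx -1.625$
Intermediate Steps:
$\frac{-35 - 4}{3 - -21} = - \frac{39}{3 + 21} = - \frac{39}{24} = \left(-39\right) \frac{1}{24} = - \frac{13}{8}$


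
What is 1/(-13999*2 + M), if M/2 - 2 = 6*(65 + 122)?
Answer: -1/25750 ≈ -3.8835e-5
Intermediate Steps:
M = 2248 (M = 4 + 2*(6*(65 + 122)) = 4 + 2*(6*187) = 4 + 2*1122 = 4 + 2244 = 2248)
1/(-13999*2 + M) = 1/(-13999*2 + 2248) = 1/(-27998 + 2248) = 1/(-25750) = -1/25750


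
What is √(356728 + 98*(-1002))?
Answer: 2*√64633 ≈ 508.46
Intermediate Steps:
√(356728 + 98*(-1002)) = √(356728 - 98196) = √258532 = 2*√64633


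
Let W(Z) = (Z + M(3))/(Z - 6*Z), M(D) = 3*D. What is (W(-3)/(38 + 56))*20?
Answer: 4/47 ≈ 0.085106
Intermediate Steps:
W(Z) = -(9 + Z)/(5*Z) (W(Z) = (Z + 3*3)/(Z - 6*Z) = (Z + 9)/((-5*Z)) = (9 + Z)*(-1/(5*Z)) = -(9 + Z)/(5*Z))
(W(-3)/(38 + 56))*20 = (((⅕)*(-9 - 1*(-3))/(-3))/(38 + 56))*20 = (((⅕)*(-⅓)*(-9 + 3))/94)*20 = (((⅕)*(-⅓)*(-6))*(1/94))*20 = ((⅖)*(1/94))*20 = (1/235)*20 = 4/47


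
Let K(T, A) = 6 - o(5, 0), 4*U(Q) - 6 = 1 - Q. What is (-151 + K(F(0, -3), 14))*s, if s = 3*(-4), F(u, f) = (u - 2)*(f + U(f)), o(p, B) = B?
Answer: 1740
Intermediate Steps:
U(Q) = 7/4 - Q/4 (U(Q) = 3/2 + (1 - Q)/4 = 3/2 + (1/4 - Q/4) = 7/4 - Q/4)
F(u, f) = (-2 + u)*(7/4 + 3*f/4) (F(u, f) = (u - 2)*(f + (7/4 - f/4)) = (-2 + u)*(7/4 + 3*f/4))
K(T, A) = 6 (K(T, A) = 6 - 1*0 = 6 + 0 = 6)
s = -12
(-151 + K(F(0, -3), 14))*s = (-151 + 6)*(-12) = -145*(-12) = 1740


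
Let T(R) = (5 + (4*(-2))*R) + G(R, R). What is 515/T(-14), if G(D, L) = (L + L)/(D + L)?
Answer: 515/118 ≈ 4.3644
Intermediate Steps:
G(D, L) = 2*L/(D + L) (G(D, L) = (2*L)/(D + L) = 2*L/(D + L))
T(R) = 6 - 8*R (T(R) = (5 + (4*(-2))*R) + 2*R/(R + R) = (5 - 8*R) + 2*R/((2*R)) = (5 - 8*R) + 2*R*(1/(2*R)) = (5 - 8*R) + 1 = 6 - 8*R)
515/T(-14) = 515/(6 - 8*(-14)) = 515/(6 + 112) = 515/118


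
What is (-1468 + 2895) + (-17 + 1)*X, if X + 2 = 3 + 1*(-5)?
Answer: 1491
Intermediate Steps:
X = -4 (X = -2 + (3 + 1*(-5)) = -2 + (3 - 5) = -2 - 2 = -4)
(-1468 + 2895) + (-17 + 1)*X = (-1468 + 2895) + (-17 + 1)*(-4) = 1427 - 16*(-4) = 1427 + 64 = 1491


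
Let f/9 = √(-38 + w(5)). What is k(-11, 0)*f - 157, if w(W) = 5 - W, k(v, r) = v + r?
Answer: -157 - 99*I*√38 ≈ -157.0 - 610.28*I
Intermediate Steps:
k(v, r) = r + v
f = 9*I*√38 (f = 9*√(-38 + (5 - 1*5)) = 9*√(-38 + (5 - 5)) = 9*√(-38 + 0) = 9*√(-38) = 9*(I*√38) = 9*I*√38 ≈ 55.48*I)
k(-11, 0)*f - 157 = (0 - 11)*(9*I*√38) - 157 = -99*I*√38 - 157 = -157 - 99*I*√38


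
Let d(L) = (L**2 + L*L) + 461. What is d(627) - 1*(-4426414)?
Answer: 5213133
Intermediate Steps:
d(L) = 461 + 2*L**2 (d(L) = (L**2 + L**2) + 461 = 2*L**2 + 461 = 461 + 2*L**2)
d(627) - 1*(-4426414) = (461 + 2*627**2) - 1*(-4426414) = (461 + 2*393129) + 4426414 = (461 + 786258) + 4426414 = 786719 + 4426414 = 5213133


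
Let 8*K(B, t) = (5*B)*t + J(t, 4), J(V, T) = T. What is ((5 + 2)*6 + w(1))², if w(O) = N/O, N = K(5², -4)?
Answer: 400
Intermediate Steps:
K(B, t) = ½ + 5*B*t/8 (K(B, t) = ((5*B)*t + 4)/8 = (5*B*t + 4)/8 = (4 + 5*B*t)/8 = ½ + 5*B*t/8)
N = -62 (N = ½ + (5/8)*5²*(-4) = ½ + (5/8)*25*(-4) = ½ - 125/2 = -62)
w(O) = -62/O
((5 + 2)*6 + w(1))² = ((5 + 2)*6 - 62/1)² = (7*6 - 62*1)² = (42 - 62)² = (-20)² = 400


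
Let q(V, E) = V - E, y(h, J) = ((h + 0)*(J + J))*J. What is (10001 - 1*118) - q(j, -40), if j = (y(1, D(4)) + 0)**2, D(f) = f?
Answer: 8819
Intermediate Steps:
y(h, J) = 2*h*J**2 (y(h, J) = (h*(2*J))*J = (2*J*h)*J = 2*h*J**2)
j = 1024 (j = (2*1*4**2 + 0)**2 = (2*1*16 + 0)**2 = (32 + 0)**2 = 32**2 = 1024)
(10001 - 1*118) - q(j, -40) = (10001 - 1*118) - (1024 - 1*(-40)) = (10001 - 118) - (1024 + 40) = 9883 - 1*1064 = 9883 - 1064 = 8819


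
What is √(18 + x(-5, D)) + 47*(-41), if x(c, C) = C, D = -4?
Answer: -1927 + √14 ≈ -1923.3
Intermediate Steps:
√(18 + x(-5, D)) + 47*(-41) = √(18 - 4) + 47*(-41) = √14 - 1927 = -1927 + √14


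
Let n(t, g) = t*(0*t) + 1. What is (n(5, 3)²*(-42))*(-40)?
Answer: 1680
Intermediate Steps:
n(t, g) = 1 (n(t, g) = t*0 + 1 = 0 + 1 = 1)
(n(5, 3)²*(-42))*(-40) = (1²*(-42))*(-40) = (1*(-42))*(-40) = -42*(-40) = 1680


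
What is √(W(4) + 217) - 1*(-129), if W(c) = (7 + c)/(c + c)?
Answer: 129 + √3494/4 ≈ 143.78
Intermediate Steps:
W(c) = (7 + c)/(2*c) (W(c) = (7 + c)/((2*c)) = (7 + c)*(1/(2*c)) = (7 + c)/(2*c))
√(W(4) + 217) - 1*(-129) = √((½)*(7 + 4)/4 + 217) - 1*(-129) = √((½)*(¼)*11 + 217) + 129 = √(11/8 + 217) + 129 = √(1747/8) + 129 = √3494/4 + 129 = 129 + √3494/4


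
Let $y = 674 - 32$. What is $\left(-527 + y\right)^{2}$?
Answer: $13225$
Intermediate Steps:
$y = 642$
$\left(-527 + y\right)^{2} = \left(-527 + 642\right)^{2} = 115^{2} = 13225$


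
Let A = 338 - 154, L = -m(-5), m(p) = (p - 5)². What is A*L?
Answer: -18400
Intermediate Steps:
m(p) = (-5 + p)²
L = -100 (L = -(-5 - 5)² = -1*(-10)² = -1*100 = -100)
A = 184
A*L = 184*(-100) = -18400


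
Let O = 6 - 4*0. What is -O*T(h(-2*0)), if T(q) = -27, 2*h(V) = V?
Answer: 162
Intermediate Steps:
h(V) = V/2
O = 6 (O = 6 + 0 = 6)
-O*T(h(-2*0)) = -6*(-27) = -1*(-162) = 162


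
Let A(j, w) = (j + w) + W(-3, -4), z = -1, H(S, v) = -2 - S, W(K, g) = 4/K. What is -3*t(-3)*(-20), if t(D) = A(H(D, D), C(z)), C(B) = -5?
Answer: -320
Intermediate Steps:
A(j, w) = -4/3 + j + w (A(j, w) = (j + w) + 4/(-3) = (j + w) + 4*(-⅓) = (j + w) - 4/3 = -4/3 + j + w)
t(D) = -25/3 - D (t(D) = -4/3 + (-2 - D) - 5 = -25/3 - D)
-3*t(-3)*(-20) = -3*(-25/3 - 1*(-3))*(-20) = -3*(-25/3 + 3)*(-20) = -3*(-16/3)*(-20) = 16*(-20) = -320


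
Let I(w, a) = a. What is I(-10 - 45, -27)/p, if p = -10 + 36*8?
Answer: -27/278 ≈ -0.097122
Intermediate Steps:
p = 278 (p = -10 + 288 = 278)
I(-10 - 45, -27)/p = -27/278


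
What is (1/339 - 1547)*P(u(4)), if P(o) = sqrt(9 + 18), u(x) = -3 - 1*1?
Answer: -524432*sqrt(3)/113 ≈ -8038.4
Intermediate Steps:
u(x) = -4 (u(x) = -3 - 1 = -4)
P(o) = 3*sqrt(3) (P(o) = sqrt(27) = 3*sqrt(3))
(1/339 - 1547)*P(u(4)) = (1/339 - 1547)*(3*sqrt(3)) = -524432*sqrt(3)/113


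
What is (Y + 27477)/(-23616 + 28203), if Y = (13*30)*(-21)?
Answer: 6429/1529 ≈ 4.2047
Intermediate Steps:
Y = -8190 (Y = 390*(-21) = -8190)
(Y + 27477)/(-23616 + 28203) = (-8190 + 27477)/(-23616 + 28203) = 19287/4587 = 19287*(1/4587) = 6429/1529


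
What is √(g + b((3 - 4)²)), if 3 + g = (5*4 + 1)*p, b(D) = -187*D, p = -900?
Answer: I*√19090 ≈ 138.17*I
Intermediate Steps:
g = -18903 (g = -3 + (5*4 + 1)*(-900) = -3 + (20 + 1)*(-900) = -3 + 21*(-900) = -3 - 18900 = -18903)
√(g + b((3 - 4)²)) = √(-18903 - 187*(3 - 4)²) = √(-18903 - 187*(-1)²) = √(-18903 - 187*1) = √(-18903 - 187) = √(-19090) = I*√19090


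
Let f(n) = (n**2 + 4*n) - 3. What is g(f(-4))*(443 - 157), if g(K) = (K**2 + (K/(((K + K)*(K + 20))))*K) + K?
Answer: 28743/17 ≈ 1690.8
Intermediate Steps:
f(n) = -3 + n**2 + 4*n
g(K) = K + K**2 + K/(2*(20 + K)) (g(K) = (K**2 + (K/(((2*K)*(20 + K))))*K) + K = (K**2 + (K/((2*K*(20 + K))))*K) + K = (K**2 + (K*(1/(2*K*(20 + K))))*K) + K = (K**2 + (1/(2*(20 + K)))*K) + K = (K**2 + K/(2*(20 + K))) + K = K + K**2 + K/(2*(20 + K)))
g(f(-4))*(443 - 157) = ((-3 + (-4)**2 + 4*(-4))*(41 + 2*(-3 + (-4)**2 + 4*(-4))**2 + 42*(-3 + (-4)**2 + 4*(-4)))/(2*(20 + (-3 + (-4)**2 + 4*(-4)))))*(443 - 157) = ((-3 + 16 - 16)*(41 + 2*(-3 + 16 - 16)**2 + 42*(-3 + 16 - 16))/(2*(20 + (-3 + 16 - 16))))*286 = ((1/2)*(-3)*(41 + 2*(-3)**2 + 42*(-3))/(20 - 3))*286 = ((1/2)*(-3)*(41 + 2*9 - 126)/17)*286 = ((1/2)*(-3)*(1/17)*(41 + 18 - 126))*286 = ((1/2)*(-3)*(1/17)*(-67))*286 = (201/34)*286 = 28743/17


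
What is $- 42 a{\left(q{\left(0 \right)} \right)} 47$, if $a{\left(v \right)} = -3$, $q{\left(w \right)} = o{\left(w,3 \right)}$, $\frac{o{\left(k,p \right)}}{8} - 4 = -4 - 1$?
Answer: $5922$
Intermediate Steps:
$o{\left(k,p \right)} = -8$ ($o{\left(k,p \right)} = 32 + 8 \left(-4 - 1\right) = 32 + 8 \left(-5\right) = 32 - 40 = -8$)
$q{\left(w \right)} = -8$
$- 42 a{\left(q{\left(0 \right)} \right)} 47 = \left(-42\right) \left(-3\right) 47 = 126 \cdot 47 = 5922$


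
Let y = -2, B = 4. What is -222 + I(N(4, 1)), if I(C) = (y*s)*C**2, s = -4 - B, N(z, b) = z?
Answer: 34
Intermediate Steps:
s = -8 (s = -4 - 1*4 = -4 - 4 = -8)
I(C) = 16*C**2 (I(C) = (-2*(-8))*C**2 = 16*C**2)
-222 + I(N(4, 1)) = -222 + 16*4**2 = -222 + 16*16 = -222 + 256 = 34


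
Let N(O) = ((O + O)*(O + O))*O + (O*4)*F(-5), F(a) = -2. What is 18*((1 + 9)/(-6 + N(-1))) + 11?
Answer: -79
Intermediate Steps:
N(O) = -8*O + 4*O³ (N(O) = ((O + O)*(O + O))*O + (O*4)*(-2) = ((2*O)*(2*O))*O + (4*O)*(-2) = (4*O²)*O - 8*O = 4*O³ - 8*O = -8*O + 4*O³)
18*((1 + 9)/(-6 + N(-1))) + 11 = 18*((1 + 9)/(-6 + 4*(-1)*(-2 + (-1)²))) + 11 = 18*(10/(-6 + 4*(-1)*(-2 + 1))) + 11 = 18*(10/(-6 + 4*(-1)*(-1))) + 11 = 18*(10/(-6 + 4)) + 11 = 18*(10/(-2)) + 11 = 18*(10*(-½)) + 11 = 18*(-5) + 11 = -90 + 11 = -79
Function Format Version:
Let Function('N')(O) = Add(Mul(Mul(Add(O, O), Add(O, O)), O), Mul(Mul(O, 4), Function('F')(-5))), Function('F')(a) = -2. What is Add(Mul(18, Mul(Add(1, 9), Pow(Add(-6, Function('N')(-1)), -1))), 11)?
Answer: -79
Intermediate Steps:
Function('N')(O) = Add(Mul(-8, O), Mul(4, Pow(O, 3))) (Function('N')(O) = Add(Mul(Mul(Add(O, O), Add(O, O)), O), Mul(Mul(O, 4), -2)) = Add(Mul(Mul(Mul(2, O), Mul(2, O)), O), Mul(Mul(4, O), -2)) = Add(Mul(Mul(4, Pow(O, 2)), O), Mul(-8, O)) = Add(Mul(4, Pow(O, 3)), Mul(-8, O)) = Add(Mul(-8, O), Mul(4, Pow(O, 3))))
Add(Mul(18, Mul(Add(1, 9), Pow(Add(-6, Function('N')(-1)), -1))), 11) = Add(Mul(18, Mul(Add(1, 9), Pow(Add(-6, Mul(4, -1, Add(-2, Pow(-1, 2)))), -1))), 11) = Add(Mul(18, Mul(10, Pow(Add(-6, Mul(4, -1, Add(-2, 1))), -1))), 11) = Add(Mul(18, Mul(10, Pow(Add(-6, Mul(4, -1, -1)), -1))), 11) = Add(Mul(18, Mul(10, Pow(Add(-6, 4), -1))), 11) = Add(Mul(18, Mul(10, Pow(-2, -1))), 11) = Add(Mul(18, Mul(10, Rational(-1, 2))), 11) = Add(Mul(18, -5), 11) = Add(-90, 11) = -79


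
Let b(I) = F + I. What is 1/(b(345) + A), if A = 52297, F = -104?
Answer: 1/52538 ≈ 1.9034e-5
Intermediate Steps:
b(I) = -104 + I
1/(b(345) + A) = 1/((-104 + 345) + 52297) = 1/(241 + 52297) = 1/52538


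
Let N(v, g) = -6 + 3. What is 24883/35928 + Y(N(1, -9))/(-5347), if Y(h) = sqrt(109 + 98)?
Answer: 24883/35928 - 3*sqrt(23)/5347 ≈ 0.68989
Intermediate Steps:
N(v, g) = -3
Y(h) = 3*sqrt(23) (Y(h) = sqrt(207) = 3*sqrt(23))
24883/35928 + Y(N(1, -9))/(-5347) = 24883/35928 + (3*sqrt(23))/(-5347) = 24883*(1/35928) + (3*sqrt(23))*(-1/5347) = 24883/35928 - 3*sqrt(23)/5347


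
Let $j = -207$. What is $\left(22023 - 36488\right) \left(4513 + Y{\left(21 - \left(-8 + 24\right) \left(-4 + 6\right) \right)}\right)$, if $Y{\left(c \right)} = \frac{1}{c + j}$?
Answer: $- \frac{14231144345}{218} \approx -6.528 \cdot 10^{7}$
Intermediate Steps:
$Y{\left(c \right)} = \frac{1}{-207 + c}$ ($Y{\left(c \right)} = \frac{1}{c - 207} = \frac{1}{-207 + c}$)
$\left(22023 - 36488\right) \left(4513 + Y{\left(21 - \left(-8 + 24\right) \left(-4 + 6\right) \right)}\right) = \left(22023 - 36488\right) \left(4513 + \frac{1}{-207 + \left(21 - \left(-8 + 24\right) \left(-4 + 6\right)\right)}\right) = - 14465 \left(4513 + \frac{1}{-207 + \left(21 - 16 \cdot 2\right)}\right) = - 14465 \left(4513 + \frac{1}{-207 + \left(21 - 32\right)}\right) = - 14465 \left(4513 + \frac{1}{-207 - 11}\right) = - 14465 \left(4513 + \frac{1}{-218}\right) = - 14465 \left(4513 - \frac{1}{218}\right) = \left(-14465\right) \frac{983833}{218} = - \frac{14231144345}{218}$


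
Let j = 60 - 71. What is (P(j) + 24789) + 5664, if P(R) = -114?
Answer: 30339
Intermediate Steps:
j = -11
(P(j) + 24789) + 5664 = (-114 + 24789) + 5664 = 24675 + 5664 = 30339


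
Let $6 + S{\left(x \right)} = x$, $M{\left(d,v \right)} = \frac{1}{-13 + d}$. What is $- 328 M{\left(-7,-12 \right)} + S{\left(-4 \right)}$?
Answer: $\frac{32}{5} \approx 6.4$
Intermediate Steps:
$S{\left(x \right)} = -6 + x$
$- 328 M{\left(-7,-12 \right)} + S{\left(-4 \right)} = - \frac{328}{-13 - 7} - 10 = - \frac{328}{-20} - 10 = \left(-328\right) \left(- \frac{1}{20}\right) - 10 = \frac{82}{5} - 10 = \frac{32}{5}$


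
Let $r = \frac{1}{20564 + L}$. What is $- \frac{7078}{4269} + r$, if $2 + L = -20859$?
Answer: $- \frac{702145}{422631} \approx -1.6614$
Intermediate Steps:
$L = -20861$ ($L = -2 - 20859 = -20861$)
$r = - \frac{1}{297}$ ($r = \frac{1}{20564 - 20861} = \frac{1}{-297} = - \frac{1}{297} \approx -0.003367$)
$- \frac{7078}{4269} + r = - \frac{7078}{4269} - \frac{1}{297} = - \frac{702145}{422631}$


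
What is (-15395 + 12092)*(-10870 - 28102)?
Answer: 128724516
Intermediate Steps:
(-15395 + 12092)*(-10870 - 28102) = -3303*(-38972) = 128724516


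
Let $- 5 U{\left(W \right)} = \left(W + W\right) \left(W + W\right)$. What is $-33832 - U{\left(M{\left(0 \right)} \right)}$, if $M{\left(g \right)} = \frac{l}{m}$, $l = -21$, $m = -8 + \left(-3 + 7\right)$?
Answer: $- \frac{676199}{20} \approx -33810.0$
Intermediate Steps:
$m = -4$ ($m = -8 + 4 = -4$)
$M{\left(g \right)} = \frac{21}{4}$ ($M{\left(g \right)} = - \frac{21}{-4} = \left(-21\right) \left(- \frac{1}{4}\right) = \frac{21}{4}$)
$U{\left(W \right)} = - \frac{4 W^{2}}{5}$ ($U{\left(W \right)} = - \frac{\left(W + W\right) \left(W + W\right)}{5} = - \frac{2 W 2 W}{5} = - \frac{4 W^{2}}{5}$)
$-33832 - U{\left(M{\left(0 \right)} \right)} = -33832 - - \frac{4 \left(\frac{21}{4}\right)^{2}}{5} = -33832 - \left(- \frac{4}{5}\right) \frac{441}{16} = -33832 - - \frac{441}{20} = -33832 + \frac{441}{20} = - \frac{676199}{20}$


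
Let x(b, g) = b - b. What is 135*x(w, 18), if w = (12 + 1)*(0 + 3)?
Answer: 0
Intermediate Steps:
w = 39 (w = 13*3 = 39)
x(b, g) = 0
135*x(w, 18) = 135*0 = 0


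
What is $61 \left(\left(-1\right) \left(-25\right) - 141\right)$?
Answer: $-7076$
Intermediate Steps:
$61 \left(\left(-1\right) \left(-25\right) - 141\right) = 61 \left(25 - 141\right) = 61 \left(-116\right) = -7076$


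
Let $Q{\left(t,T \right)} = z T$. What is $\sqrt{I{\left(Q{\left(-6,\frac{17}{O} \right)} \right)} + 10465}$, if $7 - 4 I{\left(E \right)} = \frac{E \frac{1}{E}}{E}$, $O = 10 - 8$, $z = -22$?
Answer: $\frac{\sqrt{1464047310}}{374} \approx 102.31$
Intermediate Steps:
$O = 2$ ($O = 10 - 8 = 2$)
$Q{\left(t,T \right)} = - 22 T$
$I{\left(E \right)} = \frac{7}{4} - \frac{1}{4 E}$ ($I{\left(E \right)} = \frac{7}{4} - \frac{\frac{E}{E} \frac{1}{E}}{4} = \frac{7}{4} - \frac{1 \frac{1}{E}}{4} = \frac{7}{4} - \frac{1}{4 E}$)
$\sqrt{I{\left(Q{\left(-6,\frac{17}{O} \right)} \right)} + 10465} = \sqrt{\frac{-1 + 7 \left(- 22 \cdot \frac{17}{2}\right)}{4 \left(- 22 \cdot \frac{17}{2}\right)} + 10465} = \sqrt{\frac{-1 + 7 \left(- 22 \cdot 17 \cdot \frac{1}{2}\right)}{4 \left(- 22 \cdot 17 \cdot \frac{1}{2}\right)} + 10465} = \sqrt{\frac{-1 + 7 \left(\left(-22\right) \frac{17}{2}\right)}{4 \left(\left(-22\right) \frac{17}{2}\right)} + 10465} = \sqrt{\frac{-1 + 7 \left(-187\right)}{4 \left(-187\right)} + 10465} = \sqrt{\frac{1}{4} \left(- \frac{1}{187}\right) \left(-1 - 1309\right) + 10465} = \sqrt{\frac{1}{4} \left(- \frac{1}{187}\right) \left(-1310\right) + 10465} = \sqrt{\frac{655}{374} + 10465} = \sqrt{\frac{3914565}{374}} = \frac{\sqrt{1464047310}}{374}$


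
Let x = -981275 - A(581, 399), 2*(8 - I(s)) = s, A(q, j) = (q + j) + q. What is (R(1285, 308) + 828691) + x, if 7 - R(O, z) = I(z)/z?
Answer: -23737179/154 ≈ -1.5414e+5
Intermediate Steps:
A(q, j) = j + 2*q (A(q, j) = (j + q) + q = j + 2*q)
I(s) = 8 - s/2
R(O, z) = 7 - (8 - z/2)/z
x = -982836 (x = -981275 - (399 + 2*581) = -981275 - (399 + 1162) = -981275 - 1*1561 = -981275 - 1561 = -982836)
(R(1285, 308) + 828691) + x = ((15/2 - 8/308) + 828691) - 982836 = ((15/2 - 8*1/308) + 828691) - 982836 = ((15/2 - 2/77) + 828691) - 982836 = (1151/154 + 828691) - 982836 = 127619565/154 - 982836 = -23737179/154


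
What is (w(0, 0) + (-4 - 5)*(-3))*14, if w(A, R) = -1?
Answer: 364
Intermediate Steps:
(w(0, 0) + (-4 - 5)*(-3))*14 = (-1 + (-4 - 5)*(-3))*14 = (-1 - 9*(-3))*14 = (-1 + 27)*14 = 26*14 = 364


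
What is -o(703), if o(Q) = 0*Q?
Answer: 0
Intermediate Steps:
o(Q) = 0
-o(703) = -1*0 = 0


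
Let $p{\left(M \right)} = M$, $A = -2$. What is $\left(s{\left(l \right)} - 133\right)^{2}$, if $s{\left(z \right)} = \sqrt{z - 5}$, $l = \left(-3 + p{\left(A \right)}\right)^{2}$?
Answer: $17709 - 532 \sqrt{5} \approx 16519.0$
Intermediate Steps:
$l = 25$ ($l = \left(-3 - 2\right)^{2} = \left(-5\right)^{2} = 25$)
$s{\left(z \right)} = \sqrt{-5 + z}$
$\left(s{\left(l \right)} - 133\right)^{2} = \left(\sqrt{-5 + 25} - 133\right)^{2} = \left(\sqrt{20} - 133\right)^{2} = \left(2 \sqrt{5} - 133\right)^{2} = \left(-133 + 2 \sqrt{5}\right)^{2}$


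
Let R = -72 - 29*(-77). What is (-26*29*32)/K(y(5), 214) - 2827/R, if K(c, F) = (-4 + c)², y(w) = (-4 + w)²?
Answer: -52166051/19449 ≈ -2682.2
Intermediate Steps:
R = 2161 (R = -72 + 2233 = 2161)
(-26*29*32)/K(y(5), 214) - 2827/R = (-26*29*32)/((-4 + (-4 + 5)²)²) - 2827/2161 = (-754*32)/((-4 + 1²)²) - 2827*1/2161 = -24128/(-4 + 1)² - 2827/2161 = -24128/((-3)²) - 2827/2161 = -24128/9 - 2827/2161 = -52166051/19449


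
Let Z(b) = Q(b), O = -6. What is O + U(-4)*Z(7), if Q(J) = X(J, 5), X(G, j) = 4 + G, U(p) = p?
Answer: -50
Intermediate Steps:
Q(J) = 4 + J
Z(b) = 4 + b
O + U(-4)*Z(7) = -6 - 4*(4 + 7) = -6 - 4*11 = -6 - 44 = -50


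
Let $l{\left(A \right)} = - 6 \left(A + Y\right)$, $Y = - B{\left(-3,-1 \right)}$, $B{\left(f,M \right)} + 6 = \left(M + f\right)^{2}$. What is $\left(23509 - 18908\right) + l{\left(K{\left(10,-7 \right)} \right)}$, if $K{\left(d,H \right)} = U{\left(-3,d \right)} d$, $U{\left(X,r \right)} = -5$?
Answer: $4961$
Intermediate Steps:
$B{\left(f,M \right)} = -6 + \left(M + f\right)^{2}$
$Y = -10$ ($Y = - (-6 + \left(-1 - 3\right)^{2}) = - (-6 + \left(-4\right)^{2}) = - (-6 + 16) = \left(-1\right) 10 = -10$)
$K{\left(d,H \right)} = - 5 d$
$l{\left(A \right)} = 60 - 6 A$ ($l{\left(A \right)} = - 6 \left(A - 10\right) = - 6 \left(-10 + A\right) = 60 - 6 A$)
$\left(23509 - 18908\right) + l{\left(K{\left(10,-7 \right)} \right)} = \left(23509 - 18908\right) - \left(-60 + 6 \left(\left(-5\right) 10\right)\right) = \left(23509 - 18908\right) + \left(60 - -300\right) = 4601 + \left(60 + 300\right) = 4601 + 360 = 4961$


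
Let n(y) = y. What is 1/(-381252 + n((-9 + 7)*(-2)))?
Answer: -1/381248 ≈ -2.6230e-6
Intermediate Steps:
1/(-381252 + n((-9 + 7)*(-2))) = 1/(-381252 + (-9 + 7)*(-2)) = 1/(-381252 - 2*(-2)) = 1/(-381252 + 4) = 1/(-381248) = -1/381248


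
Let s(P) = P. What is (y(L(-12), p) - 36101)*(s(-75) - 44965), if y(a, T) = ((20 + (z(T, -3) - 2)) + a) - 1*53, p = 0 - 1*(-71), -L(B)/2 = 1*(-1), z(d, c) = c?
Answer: 1627610480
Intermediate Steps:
L(B) = 2 (L(B) = -2*(-1) = 2)
p = 71 (p = 0 + 71 = 71)
y(a, T) = -38 + a (y(a, T) = ((20 + (-3 - 2)) + a) - 1*53 = ((20 - 5) + a) - 53 = (15 + a) - 53 = -38 + a)
(y(L(-12), p) - 36101)*(s(-75) - 44965) = ((-38 + 2) - 36101)*(-75 - 44965) = (-36 - 36101)*(-45040) = -36137*(-45040) = 1627610480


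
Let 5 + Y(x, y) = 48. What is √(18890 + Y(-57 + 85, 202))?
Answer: √18933 ≈ 137.60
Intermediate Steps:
Y(x, y) = 43 (Y(x, y) = -5 + 48 = 43)
√(18890 + Y(-57 + 85, 202)) = √(18890 + 43) = √18933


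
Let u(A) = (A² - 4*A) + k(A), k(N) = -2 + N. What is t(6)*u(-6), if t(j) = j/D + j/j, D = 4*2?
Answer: 91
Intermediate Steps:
D = 8
t(j) = 1 + j/8 (t(j) = j/8 + j/j = j*(⅛) + 1 = j/8 + 1 = 1 + j/8)
u(A) = -2 + A² - 3*A (u(A) = (A² - 4*A) + (-2 + A) = -2 + A² - 3*A)
t(6)*u(-6) = (1 + (⅛)*6)*(-2 + (-6)² - 3*(-6)) = (1 + ¾)*(-2 + 36 + 18) = (7/4)*52 = 91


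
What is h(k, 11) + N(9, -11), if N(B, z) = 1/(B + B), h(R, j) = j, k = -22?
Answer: 199/18 ≈ 11.056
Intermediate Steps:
N(B, z) = 1/(2*B)
h(k, 11) + N(9, -11) = 11 + (1/2)/9 = 11 + (1/2)*(1/9) = 11 + 1/18 = 199/18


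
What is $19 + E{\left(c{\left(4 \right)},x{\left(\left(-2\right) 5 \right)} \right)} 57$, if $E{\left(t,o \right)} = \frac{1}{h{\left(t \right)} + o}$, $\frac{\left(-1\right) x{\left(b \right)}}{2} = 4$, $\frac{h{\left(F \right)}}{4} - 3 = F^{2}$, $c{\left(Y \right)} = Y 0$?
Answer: $\frac{133}{4} \approx 33.25$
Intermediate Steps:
$c{\left(Y \right)} = 0$
$h{\left(F \right)} = 12 + 4 F^{2}$
$x{\left(b \right)} = -8$ ($x{\left(b \right)} = \left(-2\right) 4 = -8$)
$E{\left(t,o \right)} = \frac{1}{12 + o + 4 t^{2}}$ ($E{\left(t,o \right)} = \frac{1}{\left(12 + 4 t^{2}\right) + o} = \frac{1}{12 + o + 4 t^{2}}$)
$19 + E{\left(c{\left(4 \right)},x{\left(\left(-2\right) 5 \right)} \right)} 57 = 19 + \frac{1}{12 - 8 + 4 \cdot 0^{2}} \cdot 57 = 19 + \frac{1}{12 - 8 + 4 \cdot 0} \cdot 57 = 19 + \frac{1}{12 - 8 + 0} \cdot 57 = 19 + \frac{1}{4} \cdot 57 = 19 + \frac{57}{4} = \frac{133}{4}$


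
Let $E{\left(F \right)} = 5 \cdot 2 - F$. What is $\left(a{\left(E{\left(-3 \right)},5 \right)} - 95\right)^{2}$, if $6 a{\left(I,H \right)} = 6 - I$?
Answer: $\frac{332929}{36} \approx 9248.0$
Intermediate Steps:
$E{\left(F \right)} = 10 - F$
$a{\left(I,H \right)} = 1 - \frac{I}{6}$ ($a{\left(I,H \right)} = \frac{6 - I}{6} = 1 - \frac{I}{6}$)
$\left(a{\left(E{\left(-3 \right)},5 \right)} - 95\right)^{2} = \left(\left(1 - \frac{10 - -3}{6}\right) - 95\right)^{2} = \left(\left(1 - \frac{10 + 3}{6}\right) - 95\right)^{2} = \left(\left(1 - \frac{13}{6}\right) - 95\right)^{2} = \left(- \frac{7}{6} - 95\right)^{2} = \left(- \frac{577}{6}\right)^{2} = \frac{332929}{36}$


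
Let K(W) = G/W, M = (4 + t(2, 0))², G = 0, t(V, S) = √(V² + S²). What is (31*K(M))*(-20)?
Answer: 0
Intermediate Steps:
t(V, S) = √(S² + V²)
M = 36 (M = (4 + √(0² + 2²))² = (4 + √(0 + 4))² = (4 + √4)² = (4 + 2)² = 6² = 36)
K(W) = 0 (K(W) = 0/W = 0)
(31*K(M))*(-20) = (31*0)*(-20) = 0*(-20) = 0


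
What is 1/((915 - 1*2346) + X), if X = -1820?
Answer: -1/3251 ≈ -0.00030760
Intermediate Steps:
1/((915 - 1*2346) + X) = 1/((915 - 1*2346) - 1820) = 1/((915 - 2346) - 1820) = 1/(-1431 - 1820) = 1/(-3251) = -1/3251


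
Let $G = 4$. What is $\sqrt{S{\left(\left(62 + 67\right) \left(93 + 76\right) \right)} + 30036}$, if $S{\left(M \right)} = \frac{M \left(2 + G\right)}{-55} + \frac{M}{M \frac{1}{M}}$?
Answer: $\frac{\sqrt{149612595}}{55} \approx 222.39$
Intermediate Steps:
$S{\left(M \right)} = \frac{49 M}{55}$ ($S{\left(M \right)} = \frac{M \left(2 + 4\right)}{-55} + \frac{M}{M \frac{1}{M}} = M 6 \left(- \frac{1}{55}\right) + \frac{M}{1} = 6 M \left(- \frac{1}{55}\right) + M 1 = - \frac{6 M}{55} + M = \frac{49 M}{55}$)
$\sqrt{S{\left(\left(62 + 67\right) \left(93 + 76\right) \right)} + 30036} = \sqrt{\frac{49 \left(62 + 67\right) \left(93 + 76\right)}{55} + 30036} = \sqrt{\frac{49 \cdot 129 \cdot 169}{55} + 30036} = \sqrt{\frac{49}{55} \cdot 21801 + 30036} = \sqrt{\frac{1068249}{55} + 30036} = \sqrt{\frac{2720229}{55}} = \frac{\sqrt{149612595}}{55}$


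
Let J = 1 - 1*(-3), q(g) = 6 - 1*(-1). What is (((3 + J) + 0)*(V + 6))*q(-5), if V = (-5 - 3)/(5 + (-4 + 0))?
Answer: -98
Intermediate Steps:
q(g) = 7 (q(g) = 6 + 1 = 7)
V = -8 (V = -8/(5 - 4) = -8/1 = -8*1 = -8)
J = 4 (J = 1 + 3 = 4)
(((3 + J) + 0)*(V + 6))*q(-5) = (((3 + 4) + 0)*(-8 + 6))*7 = ((7 + 0)*(-2))*7 = (7*(-2))*7 = -14*7 = -98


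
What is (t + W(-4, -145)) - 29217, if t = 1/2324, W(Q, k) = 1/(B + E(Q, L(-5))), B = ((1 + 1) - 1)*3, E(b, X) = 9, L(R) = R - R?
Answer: -50925085/1743 ≈ -29217.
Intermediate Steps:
L(R) = 0
B = 3 (B = (2 - 1)*3 = 1*3 = 3)
W(Q, k) = 1/12 (W(Q, k) = 1/(3 + 9) = 1/12)
t = 1/2324 ≈ 0.00043029
(t + W(-4, -145)) - 29217 = (1/2324 + 1/12) - 29217 = 146/1743 - 29217 = -50925085/1743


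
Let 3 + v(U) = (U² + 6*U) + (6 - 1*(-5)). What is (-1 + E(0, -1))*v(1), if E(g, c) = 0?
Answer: -15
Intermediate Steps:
v(U) = 8 + U² + 6*U (v(U) = -3 + ((U² + 6*U) + (6 - 1*(-5))) = -3 + ((U² + 6*U) + (6 + 5)) = -3 + ((U² + 6*U) + 11) = -3 + (11 + U² + 6*U) = 8 + U² + 6*U)
(-1 + E(0, -1))*v(1) = (-1 + 0)*(8 + 1² + 6*1) = -(8 + 1 + 6) = -1*15 = -15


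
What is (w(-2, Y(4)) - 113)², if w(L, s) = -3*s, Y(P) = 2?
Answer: 14161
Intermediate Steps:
(w(-2, Y(4)) - 113)² = (-3*2 - 113)² = (-6 - 113)² = (-119)² = 14161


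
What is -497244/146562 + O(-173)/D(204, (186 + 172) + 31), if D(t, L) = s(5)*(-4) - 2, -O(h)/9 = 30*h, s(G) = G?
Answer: -571404199/268697 ≈ -2126.6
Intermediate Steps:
O(h) = -270*h
D(t, L) = -22 (D(t, L) = 5*(-4) - 2 = -20 - 2 = -22)
-497244/146562 + O(-173)/D(204, (186 + 172) + 31) = -497244/146562 - 270*(-173)/(-22) = -497244*1/146562 + 46710*(-1/22) = -82874/24427 - 23355/11 = -571404199/268697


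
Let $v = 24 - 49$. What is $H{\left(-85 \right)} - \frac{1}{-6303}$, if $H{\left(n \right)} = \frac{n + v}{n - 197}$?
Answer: $\frac{38534}{98747} \approx 0.39023$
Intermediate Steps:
$v = -25$
$H{\left(n \right)} = \frac{-25 + n}{-197 + n}$ ($H{\left(n \right)} = \frac{n - 25}{n - 197} = \frac{-25 + n}{-197 + n}$)
$H{\left(-85 \right)} - \frac{1}{-6303} = \frac{-25 - 85}{-197 - 85} - \frac{1}{-6303} = \frac{1}{-282} \left(-110\right) - - \frac{1}{6303} = \left(- \frac{1}{282}\right) \left(-110\right) + \frac{1}{6303} = \frac{55}{141} + \frac{1}{6303} = \frac{38534}{98747}$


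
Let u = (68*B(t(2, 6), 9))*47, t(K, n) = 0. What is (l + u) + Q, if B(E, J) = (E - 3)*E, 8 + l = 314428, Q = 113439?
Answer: 427859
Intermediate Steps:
l = 314420 (l = -8 + 314428 = 314420)
B(E, J) = E*(-3 + E) (B(E, J) = (-3 + E)*E = E*(-3 + E))
u = 0 (u = (68*(0*(-3 + 0)))*47 = (68*(0*(-3)))*47 = (68*0)*47 = 0*47 = 0)
(l + u) + Q = (314420 + 0) + 113439 = 314420 + 113439 = 427859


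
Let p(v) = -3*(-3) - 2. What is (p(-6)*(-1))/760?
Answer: -7/760 ≈ -0.0092105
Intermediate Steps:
p(v) = 7 (p(v) = 9 - 2 = 7)
(p(-6)*(-1))/760 = (7*(-1))/760 = -7*1/760 = -7/760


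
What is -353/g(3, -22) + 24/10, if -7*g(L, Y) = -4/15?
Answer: -185277/20 ≈ -9263.8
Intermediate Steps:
g(L, Y) = 4/105 (g(L, Y) = -(-4)/(7*15) = -⅐*(-4/15) = 4/105)
-353/g(3, -22) + 24/10 = -353/4/105 + 24/10 = -353*105/4 + 24*(⅒) = -37065/4 + 12/5 = -185277/20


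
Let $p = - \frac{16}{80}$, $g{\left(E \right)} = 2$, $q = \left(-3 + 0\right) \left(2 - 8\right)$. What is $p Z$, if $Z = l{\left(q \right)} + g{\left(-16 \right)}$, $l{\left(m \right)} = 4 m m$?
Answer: $- \frac{1298}{5} \approx -259.6$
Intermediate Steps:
$q = 18$ ($q = \left(-3\right) \left(-6\right) = 18$)
$l{\left(m \right)} = 4 m^{2}$
$Z = 1298$ ($Z = 4 \cdot 18^{2} + 2 = 4 \cdot 324 + 2 = 1296 + 2 = 1298$)
$p = - \frac{1}{5}$ ($p = \left(-16\right) \frac{1}{80} = - \frac{1}{5} \approx -0.2$)
$p Z = \left(- \frac{1}{5}\right) 1298 = - \frac{1298}{5}$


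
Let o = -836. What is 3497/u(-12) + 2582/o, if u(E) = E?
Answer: -738619/2508 ≈ -294.51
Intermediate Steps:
3497/u(-12) + 2582/o = 3497/(-12) + 2582/(-836) = 3497*(-1/12) + 2582*(-1/836) = -3497/12 - 1291/418 = -738619/2508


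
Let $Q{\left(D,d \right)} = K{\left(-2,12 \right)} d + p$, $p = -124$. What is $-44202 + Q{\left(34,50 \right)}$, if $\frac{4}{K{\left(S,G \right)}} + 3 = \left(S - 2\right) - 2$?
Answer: $- \frac{399134}{9} \approx -44348.0$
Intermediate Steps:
$K{\left(S,G \right)} = \frac{4}{-7 + S}$ ($K{\left(S,G \right)} = \frac{4}{-3 + \left(\left(S - 2\right) - 2\right)} = \frac{4}{-3 + \left(\left(-2 + S\right) - 2\right)} = \frac{4}{-3 + \left(-4 + S\right)} = \frac{4}{-7 + S}$)
$Q{\left(D,d \right)} = -124 - \frac{4 d}{9}$ ($Q{\left(D,d \right)} = \frac{4}{-7 - 2} d - 124 = \frac{4}{-9} d - 124 = 4 \left(- \frac{1}{9}\right) d - 124 = - \frac{4 d}{9} - 124 = -124 - \frac{4 d}{9}$)
$-44202 + Q{\left(34,50 \right)} = -44202 - \frac{1316}{9} = - \frac{399134}{9}$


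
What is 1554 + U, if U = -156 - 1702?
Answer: -304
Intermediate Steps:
U = -1858
1554 + U = 1554 - 1858 = -304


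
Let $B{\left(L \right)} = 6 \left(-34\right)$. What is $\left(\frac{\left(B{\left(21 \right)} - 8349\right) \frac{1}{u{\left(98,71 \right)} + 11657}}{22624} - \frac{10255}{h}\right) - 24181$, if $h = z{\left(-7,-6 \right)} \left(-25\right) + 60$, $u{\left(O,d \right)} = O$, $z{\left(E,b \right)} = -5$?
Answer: $- \frac{238485754786221}{9839969440} \approx -24236.0$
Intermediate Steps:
$B{\left(L \right)} = -204$
$h = 185$ ($h = \left(-5\right) \left(-25\right) + 60 = 125 + 60 = 185$)
$\left(\frac{\left(B{\left(21 \right)} - 8349\right) \frac{1}{u{\left(98,71 \right)} + 11657}}{22624} - \frac{10255}{h}\right) - 24181 = \left(\frac{\left(-204 - 8349\right) \frac{1}{98 + 11657}}{22624} - \frac{10255}{185}\right) - 24181 = \left(- \frac{8553}{11755} \cdot \frac{1}{22624} - \frac{2051}{37}\right) - 24181 = \left(\left(-8553\right) \frac{1}{11755} \cdot \frac{1}{22624} - \frac{2051}{37}\right) - 24181 = \left(\left(- \frac{8553}{11755}\right) \frac{1}{22624} - \frac{2051}{37}\right) - 24181 = \left(- \frac{8553}{265945120} - \frac{2051}{37}\right) - 24181 = - \frac{545453757581}{9839969440} - 24181 = - \frac{238485754786221}{9839969440}$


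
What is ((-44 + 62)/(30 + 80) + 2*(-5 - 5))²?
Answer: 1190281/3025 ≈ 393.48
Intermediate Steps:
((-44 + 62)/(30 + 80) + 2*(-5 - 5))² = (18/110 + 2*(-10))² = (18*(1/110) - 20)² = (9/55 - 20)² = (-1091/55)² = 1190281/3025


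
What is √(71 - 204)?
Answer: I*√133 ≈ 11.533*I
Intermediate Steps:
√(71 - 204) = √(-133) = I*√133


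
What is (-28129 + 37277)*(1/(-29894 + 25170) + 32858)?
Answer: 354990863817/1181 ≈ 3.0058e+8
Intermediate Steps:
(-28129 + 37277)*(1/(-29894 + 25170) + 32858) = 9148*(1/(-4724) + 32858) = 9148*(-1/4724 + 32858) = 9148*(155221191/4724) = 354990863817/1181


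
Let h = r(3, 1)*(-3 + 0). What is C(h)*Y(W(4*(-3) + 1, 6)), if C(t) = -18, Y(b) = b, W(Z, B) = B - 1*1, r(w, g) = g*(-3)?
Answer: -90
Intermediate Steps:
r(w, g) = -3*g
W(Z, B) = -1 + B (W(Z, B) = B - 1 = -1 + B)
h = 9 (h = (-3*1)*(-3 + 0) = -3*(-3) = 9)
C(h)*Y(W(4*(-3) + 1, 6)) = -18*(-1 + 6) = -18*5 = -90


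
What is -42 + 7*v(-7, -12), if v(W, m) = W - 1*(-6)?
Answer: -49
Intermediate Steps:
v(W, m) = 6 + W (v(W, m) = W + 6 = 6 + W)
-42 + 7*v(-7, -12) = -42 + 7*(6 - 7) = -42 + 7*(-1) = -42 - 7 = -49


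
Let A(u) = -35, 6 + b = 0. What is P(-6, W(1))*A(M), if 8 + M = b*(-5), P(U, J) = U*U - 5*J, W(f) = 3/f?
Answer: -735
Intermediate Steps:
b = -6 (b = -6 + 0 = -6)
P(U, J) = U² - 5*J
M = 22 (M = -8 - 6*(-5) = -8 + 30 = 22)
P(-6, W(1))*A(M) = ((-6)² - 15/1)*(-35) = (36 - 15)*(-35) = 21*(-35) = -735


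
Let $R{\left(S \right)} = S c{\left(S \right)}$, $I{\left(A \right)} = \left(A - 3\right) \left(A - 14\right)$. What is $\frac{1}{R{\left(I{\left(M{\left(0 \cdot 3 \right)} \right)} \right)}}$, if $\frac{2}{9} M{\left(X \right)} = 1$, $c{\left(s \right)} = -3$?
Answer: $\frac{4}{171} \approx 0.023392$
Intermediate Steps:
$M{\left(X \right)} = \frac{9}{2}$ ($M{\left(X \right)} = \frac{9}{2} \cdot 1 = \frac{9}{2}$)
$I{\left(A \right)} = \left(-14 + A\right) \left(-3 + A\right)$ ($I{\left(A \right)} = \left(-3 + A\right) \left(-14 + A\right) = \left(-14 + A\right) \left(-3 + A\right)$)
$R{\left(S \right)} = - 3 S$ ($R{\left(S \right)} = S \left(-3\right) = - 3 S$)
$\frac{1}{R{\left(I{\left(M{\left(0 \cdot 3 \right)} \right)} \right)}} = \frac{1}{\left(-3\right) \left(42 + \left(\frac{9}{2}\right)^{2} - \frac{153}{2}\right)} = \frac{1}{\left(-3\right) \left(42 + \frac{81}{4} - \frac{153}{2}\right)} = \frac{1}{\left(-3\right) \left(- \frac{57}{4}\right)} = \frac{1}{\frac{171}{4}} = \frac{4}{171}$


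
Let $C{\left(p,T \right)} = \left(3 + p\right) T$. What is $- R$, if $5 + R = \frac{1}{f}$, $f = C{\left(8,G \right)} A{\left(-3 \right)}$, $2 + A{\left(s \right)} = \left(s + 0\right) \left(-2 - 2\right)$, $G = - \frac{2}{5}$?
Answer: $\frac{221}{44} \approx 5.0227$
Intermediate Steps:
$G = - \frac{2}{5}$ ($G = \left(-2\right) \frac{1}{5} = - \frac{2}{5} \approx -0.4$)
$C{\left(p,T \right)} = T \left(3 + p\right)$
$A{\left(s \right)} = -2 - 4 s$ ($A{\left(s \right)} = -2 + \left(s + 0\right) \left(-2 - 2\right) = -2 + s \left(-4\right) = -2 - 4 s$)
$f = -44$ ($f = - \frac{2 \left(3 + 8\right)}{5} \left(-2 - -12\right) = \left(- \frac{2}{5}\right) 11 \left(-2 + 12\right) = \left(- \frac{22}{5}\right) 10 = -44$)
$R = - \frac{221}{44}$ ($R = -5 + \frac{1}{-44} = -5 - \frac{1}{44} = - \frac{221}{44} \approx -5.0227$)
$- R = \left(-1\right) \left(- \frac{221}{44}\right) = \frac{221}{44}$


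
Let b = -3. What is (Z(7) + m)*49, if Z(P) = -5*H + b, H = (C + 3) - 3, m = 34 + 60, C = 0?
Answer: 4459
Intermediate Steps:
m = 94
H = 0 (H = (0 + 3) - 3 = 3 - 3 = 0)
Z(P) = -3 (Z(P) = -5*0 - 3 = 0 - 3 = -3)
(Z(7) + m)*49 = (-3 + 94)*49 = 91*49 = 4459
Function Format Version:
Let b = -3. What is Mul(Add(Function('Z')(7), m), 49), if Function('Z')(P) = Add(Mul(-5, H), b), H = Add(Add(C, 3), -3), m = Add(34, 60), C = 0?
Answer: 4459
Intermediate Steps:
m = 94
H = 0 (H = Add(Add(0, 3), -3) = Add(3, -3) = 0)
Function('Z')(P) = -3 (Function('Z')(P) = Add(Mul(-5, 0), -3) = Add(0, -3) = -3)
Mul(Add(Function('Z')(7), m), 49) = Mul(Add(-3, 94), 49) = Mul(91, 49) = 4459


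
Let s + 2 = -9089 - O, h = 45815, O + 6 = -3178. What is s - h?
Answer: -51722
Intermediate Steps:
O = -3184 (O = -6 - 3178 = -3184)
s = -5907 (s = -2 + (-9089 - 1*(-3184)) = -2 + (-9089 + 3184) = -2 - 5905 = -5907)
s - h = -5907 - 1*45815 = -5907 - 45815 = -51722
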